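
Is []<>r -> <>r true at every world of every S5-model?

Valid

Tableau for the negation ~([]<>r -> <>r):
1. ~([]<>r -> <>r), u
2. []<>r, u
3. ~<>r, u
4. <>r, u
5. ~r, u
6. r, v
7. <>r, v
8. ~r, v
Accessibility: uRu, uRv, vRu, vRv
Branch closes: r and ~r both at v.
Every branch of the negation's tableau closes; the branch above is one of them.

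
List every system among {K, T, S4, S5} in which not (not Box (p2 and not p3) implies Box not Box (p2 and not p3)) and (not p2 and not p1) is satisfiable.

K, T, S4

S4-tableau for the formula:
1. not (not Box (p2 and not p3) implies Box not Box (p2 and not p3)) and (not p2 and not p1), w0
2. not (not Box (p2 and not p3) implies Box not Box (p2 and not p3)), w0
3. not p2 and not p1, w0
4. not Box (p2 and not p3), w0
5. not Box not Box (p2 and not p3), w0
6. not p2, w0
7. not p1, w0
8. not (p2 and not p3), w1
9. p3, w1
10. Box (p2 and not p3), w2
11. p2 and not p3, w2
12. p2, w2
13. not p3, w2
Accessibility: w0Rw0, w0Rw1, w0Rw2, w1Rw1, w2Rw2
Complete open branch: satisfiable in S4, hence also in K, T (this S4-model is also a K-model and a T-model).
S5-tableau for the formula:
1. not (not Box (p2 and not p3) implies Box not Box (p2 and not p3)) and (not p2 and not p1), w0
2. not (not Box (p2 and not p3) implies Box not Box (p2 and not p3)), w0
3. not p2 and not p1, w0
4. not Box (p2 and not p3), w0
5. not Box not Box (p2 and not p3), w0
6. not p2, w0
7. not p1, w0
8. not (p2 and not p3), w1
9. p3, w1
10. Box (p2 and not p3), w2
11. p2 and not p3, w0
12. p2, w0
13. not p3, w0
Accessibility: w0Rw0, w0Rw1, w0Rw2, w1Rw0, w1Rw1, w1Rw2, w2Rw0, w2Rw1, w2Rw2
Branch closes: p2 and not p2 both at w0.
Every branch closes (one shown): unsatisfiable in S5.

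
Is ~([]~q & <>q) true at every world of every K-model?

Tableau for the negation []~q & <>q:
1. []~q & <>q, w0
2. []~q, w0
3. <>q, w0
4. q, w1
5. ~q, w1
Accessibility: w0Rw1
Branch closes: q and ~q both at w1.
All branches of the negation close; one closing branch shown above.

Valid in K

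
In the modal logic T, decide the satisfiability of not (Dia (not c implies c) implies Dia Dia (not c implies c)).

No, unsatisfiable

1. not (Dia (not c implies c) implies Dia Dia (not c implies c)), 0
2. Dia (not c implies c), 0
3. not Dia Dia (not c implies c), 0
4. not Dia (not c implies c), 0
5. not (not c implies c), 0
6. not c, 0
7. not c implies c, 1
8. not Dia (not c implies c), 1
9. not (not c implies c), 1
10. not c, 1
11. c, 1
Accessibility: 0R0, 0R1, 1R1
Branch closes: c and not c both at 1.
Every branch closes; the branch above is one of them.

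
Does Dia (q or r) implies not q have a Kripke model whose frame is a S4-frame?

1. Dia (q or r) implies not q, w0
2. not q, w0
Accessibility: w0Rw0

Yes, satisfiable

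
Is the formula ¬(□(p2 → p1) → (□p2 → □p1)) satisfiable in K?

Unsatisfiable

1. ¬(□(p2 → p1) → (□p2 → □p1)), w0
2. □(p2 → p1), w0   [¬→-rule on 1]
3. ¬(□p2 → □p1), w0   [¬→-rule on 1]
4. □p2, w0   [¬→-rule on 3]
5. ¬□p1, w0   [¬→-rule on 3]
6. ¬p1, w1   [¬□-rule on 5: fresh world w1, w0Rw1]
7. p2 → p1, w1   [□-rule on 2 via w0Rw1]
8. p2, w1   [□-rule on 4 via w0Rw1]
9. p1, w1   [→-rule on 7 (branches; this branch)]
Accessibility: w0Rw1
Branch closes: p1 and ¬p1 both at w1.
All branches of the tableau close; one closing branch shown above.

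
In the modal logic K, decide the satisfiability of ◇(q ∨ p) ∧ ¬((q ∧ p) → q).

1. ◇(q ∨ p) ∧ ¬((q ∧ p) → q), u
2. ◇(q ∨ p), u
3. ¬((q ∧ p) → q), u
4. q ∧ p, u
5. ¬q, u
6. q, u
7. p, u
Branch closes: q and ¬q both at u.
Every branch closes; the branch above is one of them.

No, unsatisfiable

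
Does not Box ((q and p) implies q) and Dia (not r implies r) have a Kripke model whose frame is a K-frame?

Unsatisfiable

1. not Box ((q and p) implies q) and Dia (not r implies r), 0
2. not Box ((q and p) implies q), 0
3. Dia (not r implies r), 0
4. not ((q and p) implies q), 1
5. q and p, 1
6. not q, 1
7. q, 1
8. p, 1
Accessibility: 0R1
Branch closes: q and not q both at 1.
All branches of the tableau close; one closing branch shown above.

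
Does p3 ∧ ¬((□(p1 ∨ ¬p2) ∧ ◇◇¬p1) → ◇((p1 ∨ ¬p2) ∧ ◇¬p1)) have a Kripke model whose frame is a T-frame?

Unsatisfiable (every branch closes)

1. p3 ∧ ¬((□(p1 ∨ ¬p2) ∧ ◇◇¬p1) → ◇((p1 ∨ ¬p2) ∧ ◇¬p1)), 0
2. p3, 0   [∧-rule on 1]
3. ¬((□(p1 ∨ ¬p2) ∧ ◇◇¬p1) → ◇((p1 ∨ ¬p2) ∧ ◇¬p1)), 0   [∧-rule on 1]
4. □(p1 ∨ ¬p2) ∧ ◇◇¬p1, 0   [¬→-rule on 3]
5. ¬◇((p1 ∨ ¬p2) ∧ ◇¬p1), 0   [¬→-rule on 3]
6. □(p1 ∨ ¬p2), 0   [∧-rule on 4]
7. ◇◇¬p1, 0   [∧-rule on 4]
8. ¬((p1 ∨ ¬p2) ∧ ◇¬p1), 0   [¬◇-rule on 5 via 0R0]
9. p1 ∨ ¬p2, 0   [□-rule on 6 via 0R0]
10. ¬◇¬p1, 0   [¬∧-rule on 8 (branches; this branch)]
11. p1, 0   [¬◇-rule on 10 via 0R0]
12. ¬p2, 0   [∨-rule on 9 (branches; this branch)]
13. ◇¬p1, 1   [◇-rule on 7: fresh world 1, 0R1]
14. ¬((p1 ∨ ¬p2) ∧ ◇¬p1), 1   [¬◇-rule on 5 via 0R1]
15. p1 ∨ ¬p2, 1   [□-rule on 6 via 0R1]
16. p1, 1   [¬◇-rule on 10 via 0R1]
17. ¬◇¬p1, 1   [¬∧-rule on 14 (branches; this branch)]
18. ¬p2, 1   [∨-rule on 15 (branches; this branch)]
19. ¬p1, 2   [◇-rule on 13: fresh world 2, 1R2]
20. p1, 2   [¬◇-rule on 17 via 1R2]
Accessibility: 0R0, 0R1, 1R1, 1R2, 2R2
Branch closes: p1 and ¬p1 both at 2.
All branches of the tableau close; one closing branch shown above.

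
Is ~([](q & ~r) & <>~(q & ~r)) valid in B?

Tableau for the negation [](q & ~r) & <>~(q & ~r):
1. [](q & ~r) & <>~(q & ~r), w0
2. [](q & ~r), w0
3. <>~(q & ~r), w0
4. q & ~r, w0
5. q, w0
6. ~r, w0
7. ~(q & ~r), w1
8. q & ~r, w1
9. q, w1
10. ~r, w1
11. r, w1
Accessibility: w0Rw0, w0Rw1, w1Rw0, w1Rw1
Branch closes: r and ~r both at w1.
All branches of the negation close; one closing branch shown above.

Yes, valid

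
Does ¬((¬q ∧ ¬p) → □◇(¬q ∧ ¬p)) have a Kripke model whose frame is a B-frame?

No, unsatisfiable

1. ¬((¬q ∧ ¬p) → □◇(¬q ∧ ¬p)), u
2. ¬q ∧ ¬p, u
3. ¬□◇(¬q ∧ ¬p), u
4. ¬q, u
5. ¬p, u
6. ¬◇(¬q ∧ ¬p), v
7. ¬(¬q ∧ ¬p), u
8. ¬(¬q ∧ ¬p), v
9. p, u
Accessibility: uRu, uRv, vRu, vRv
Branch closes: p and ¬p both at u.
(One branch shown.) All branches close.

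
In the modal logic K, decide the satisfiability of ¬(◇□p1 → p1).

Yes, satisfiable

1. ¬(◇□p1 → p1), u
2. ◇□p1, u
3. ¬p1, u
4. □p1, v
Accessibility: uRv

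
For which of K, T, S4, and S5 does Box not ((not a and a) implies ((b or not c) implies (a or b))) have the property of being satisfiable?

K

K-tableau for the formula:
1. Box not ((not a and a) implies ((b or not c) implies (a or b))), u
Complete open branch: satisfiable in K.
T-tableau for the formula:
1. Box not ((not a and a) implies ((b or not c) implies (a or b))), u
2. not ((not a and a) implies ((b or not c) implies (a or b))), u
3. not a and a, u
4. not ((b or not c) implies (a or b)), u
5. not a, u
6. a, u
Accessibility: uRu
Branch closes: a and not a both at u.
Every branch closes (one shown): unsatisfiable in T, hence also in S4, S5 (every S4/S5-frame is a T-frame).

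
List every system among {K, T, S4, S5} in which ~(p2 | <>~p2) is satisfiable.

K

T-tableau for the formula:
1. ~(p2 | <>~p2), u
2. ~p2, u
3. ~<>~p2, u
4. p2, u
Accessibility: uRu
Branch closes: p2 and ~p2 both at u.
Every branch closes (one shown): unsatisfiable in T, hence also in S4, S5 (every S4/S5-frame is a T-frame).
K-tableau for the formula:
1. ~(p2 | <>~p2), u
2. ~p2, u
3. ~<>~p2, u
Complete open branch: satisfiable in K.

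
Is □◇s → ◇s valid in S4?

Tableau for the negation ¬(□◇s → ◇s):
1. ¬(□◇s → ◇s), u
2. □◇s, u   [¬→-rule on 1]
3. ¬◇s, u   [¬→-rule on 1]
4. ◇s, u   [□-rule on 2 via uRu]
5. ¬s, u   [¬◇-rule on 3 via uRu]
6. s, v   [◇-rule on 4: fresh world v, uRv]
7. ◇s, v   [□-rule on 2 via uRv]
8. ¬s, v   [¬◇-rule on 3 via uRv]
Accessibility: uRu, uRv, vRv
Branch closes: s and ¬s both at v.
All branches of the negation close; one closing branch shown above.

Valid in S4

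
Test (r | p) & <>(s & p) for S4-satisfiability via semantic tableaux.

Yes, satisfiable

1. (r | p) & <>(s & p), w0
2. r | p, w0
3. <>(s & p), w0
4. p, w0
5. s & p, w1
6. s, w1
7. p, w1
Accessibility: w0Rw0, w0Rw1, w1Rw1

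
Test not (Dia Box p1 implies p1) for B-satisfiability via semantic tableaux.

Unsatisfiable (every branch closes)

1. not (Dia Box p1 implies p1), 0
2. Dia Box p1, 0
3. not p1, 0
4. Box p1, 1
5. p1, 0
Accessibility: 0R0, 0R1, 1R0, 1R1
Branch closes: p1 and not p1 both at 0.
All branches of the tableau close; one closing branch shown above.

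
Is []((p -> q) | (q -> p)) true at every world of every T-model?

Valid in T

Tableau for the negation ~[]((p -> q) | (q -> p)):
1. ~[]((p -> q) | (q -> p)), u
2. ~((p -> q) | (q -> p)), v
3. ~(p -> q), v
4. ~(q -> p), v
5. p, v
6. ~q, v
7. q, v
8. ~p, v
Accessibility: uRu, uRv, vRv
Branch closes: q and ~q both at v.
All branches of the negation close; one closing branch shown above.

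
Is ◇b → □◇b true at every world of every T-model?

Tableau for the negation ¬(◇b → □◇b):
1. ¬(◇b → □◇b), u
2. ◇b, u
3. ¬□◇b, u
4. b, v
5. ¬◇b, w
6. ¬b, w
Accessibility: uRu, uRv, uRw, vRv, wRw
The negation has an open branch (countermodel exists).

Not valid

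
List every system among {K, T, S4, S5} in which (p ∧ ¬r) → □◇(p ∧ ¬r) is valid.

S5-tableau for the negation ¬((p ∧ ¬r) → □◇(p ∧ ¬r)):
1. ¬((p ∧ ¬r) → □◇(p ∧ ¬r)), 0
2. p ∧ ¬r, 0
3. ¬□◇(p ∧ ¬r), 0
4. p, 0
5. ¬r, 0
6. ¬◇(p ∧ ¬r), 1
7. ¬(p ∧ ¬r), 0
8. ¬(p ∧ ¬r), 1
9. r, 0
Accessibility: 0R0, 0R1, 1R0, 1R1
Branch closes: r and ¬r both at 0.
Every branch closes (one shown): valid in S5.
S4-tableau for the negation ¬((p ∧ ¬r) → □◇(p ∧ ¬r)):
1. ¬((p ∧ ¬r) → □◇(p ∧ ¬r)), 0
2. p ∧ ¬r, 0
3. ¬□◇(p ∧ ¬r), 0
4. p, 0
5. ¬r, 0
6. ¬◇(p ∧ ¬r), 1
7. ¬(p ∧ ¬r), 1
8. r, 1
Accessibility: 0R0, 0R1, 1R1
Complete open branch: countermodel on an S4-frame, so not valid in S4, nor in K, T (the same frame is also a K-frame and a T-frame).

S5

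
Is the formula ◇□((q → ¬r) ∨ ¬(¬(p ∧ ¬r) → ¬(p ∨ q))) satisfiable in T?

1. ◇□((q → ¬r) ∨ ¬(¬(p ∧ ¬r) → ¬(p ∨ q))), u
2. □((q → ¬r) ∨ ¬(¬(p ∧ ¬r) → ¬(p ∨ q))), v   [◇-rule on 1: fresh world v, uRv]
3. (q → ¬r) ∨ ¬(¬(p ∧ ¬r) → ¬(p ∨ q)), v   [□-rule on 2 via vRv]
4. ¬(¬(p ∧ ¬r) → ¬(p ∨ q)), v   [∨-rule on 3 (branches; this branch)]
5. ¬(p ∧ ¬r), v   [¬→-rule on 4]
6. p ∨ q, v   [¬→-rule on 4]
7. r, v   [¬∧-rule on 5 (branches; this branch)]
8. q, v   [∨-rule on 6 (branches; this branch)]
Accessibility: uRu, uRv, vRv

Satisfiable (open branch found)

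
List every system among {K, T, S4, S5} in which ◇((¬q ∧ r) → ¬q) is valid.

T, S4, S5

T-tableau for the negation ¬◇((¬q ∧ r) → ¬q):
1. ¬◇((¬q ∧ r) → ¬q), 0
2. ¬((¬q ∧ r) → ¬q), 0
3. ¬q ∧ r, 0
4. q, 0
5. ¬q, 0
6. r, 0
Accessibility: 0R0
Branch closes: q and ¬q both at 0.
Every branch closes (one shown): valid in T, hence also in S4, S5 (every theorem of T is a theorem of S4 and S5).
K-tableau for the negation ¬◇((¬q ∧ r) → ¬q):
1. ¬◇((¬q ∧ r) → ¬q), 0
Complete open branch: countermodel on a K-frame, so not valid in K.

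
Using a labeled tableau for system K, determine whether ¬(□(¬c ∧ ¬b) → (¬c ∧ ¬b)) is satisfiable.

1. ¬(□(¬c ∧ ¬b) → (¬c ∧ ¬b)), 0
2. □(¬c ∧ ¬b), 0
3. ¬(¬c ∧ ¬b), 0
4. b, 0

Yes, satisfiable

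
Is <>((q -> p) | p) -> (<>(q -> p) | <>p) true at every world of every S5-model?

Valid

Tableau for the negation ~(<>((q -> p) | p) -> (<>(q -> p) | <>p)):
1. ~(<>((q -> p) | p) -> (<>(q -> p) | <>p)), w0
2. <>((q -> p) | p), w0   [~->-rule on 1]
3. ~(<>(q -> p) | <>p), w0   [~->-rule on 1]
4. ~<>(q -> p), w0   [~|-rule on 3]
5. ~<>p, w0   [~|-rule on 3]
6. ~(q -> p), w0   [~<>-rule on 4 via w0Rw0]
7. q, w0   [~->-rule on 6]
8. ~p, w0   [~->-rule on 6]
9. (q -> p) | p, w1   [<>-rule on 2: fresh world w1, w0Rw1]
10. ~(q -> p), w1   [~<>-rule on 4 via w0Rw1]
11. q, w1   [~->-rule on 10]
12. ~p, w1   [~->-rule on 10]
13. q -> p, w1   [|-rule on 9 (branches; this branch)]
14. p, w1   [->-rule on 13 (branches; this branch)]
Accessibility: w0Rw0, w0Rw1, w1Rw0, w1Rw1
Branch closes: p and ~p both at w1.
All branches of the negation close; one closing branch shown above.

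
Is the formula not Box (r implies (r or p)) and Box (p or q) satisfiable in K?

Unsatisfiable

1. not Box (r implies (r or p)) and Box (p or q), 0
2. not Box (r implies (r or p)), 0   [and-rule on 1]
3. Box (p or q), 0   [and-rule on 1]
4. not (r implies (r or p)), 1   [neg-Box-rule on 2: fresh world 1, 0R1]
5. r, 1   [neg-implies-rule on 4]
6. not (r or p), 1   [neg-implies-rule on 4]
7. not r, 1   [neg-or-rule on 6]
8. not p, 1   [neg-or-rule on 6]
Accessibility: 0R1
Branch closes: r and not r both at 1.
Every branch closes; the branch above is one of them.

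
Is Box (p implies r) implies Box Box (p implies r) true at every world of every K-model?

Tableau for the negation not (Box (p implies r) implies Box Box (p implies r)):
1. not (Box (p implies r) implies Box Box (p implies r)), w0
2. Box (p implies r), w0   [neg-implies-rule on 1]
3. not Box Box (p implies r), w0   [neg-implies-rule on 1]
4. not Box (p implies r), w1   [neg-Box-rule on 3: fresh world w1, w0Rw1]
5. p implies r, w1   [Box-rule on 2 via w0Rw1]
6. r, w1   [implies-rule on 5 (branches; this branch)]
7. not (p implies r), w2   [neg-Box-rule on 4: fresh world w2, w1Rw2]
8. p, w2   [neg-implies-rule on 7]
9. not r, w2   [neg-implies-rule on 7]
Accessibility: w0Rw1, w1Rw2
The negation has an open branch (countermodel exists).

No, not valid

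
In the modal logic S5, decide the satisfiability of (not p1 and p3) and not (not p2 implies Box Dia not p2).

Unsatisfiable (every branch closes)

1. (not p1 and p3) and not (not p2 implies Box Dia not p2), u
2. not p1 and p3, u
3. not (not p2 implies Box Dia not p2), u
4. not p1, u
5. p3, u
6. not p2, u
7. not Box Dia not p2, u
8. not Dia not p2, v
9. p2, u
Accessibility: uRu, uRv, vRu, vRv
Branch closes: p2 and not p2 both at u.
Every branch closes; the branch above is one of them.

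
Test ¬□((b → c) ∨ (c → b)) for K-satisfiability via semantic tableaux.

1. ¬□((b → c) ∨ (c → b)), u
2. ¬((b → c) ∨ (c → b)), v   [¬□-rule on 1: fresh world v, uRv]
3. ¬(b → c), v   [¬∨-rule on 2]
4. ¬(c → b), v   [¬∨-rule on 2]
5. b, v   [¬→-rule on 3]
6. ¬c, v   [¬→-rule on 3]
7. c, v   [¬→-rule on 4]
8. ¬b, v   [¬→-rule on 4]
Accessibility: uRv
Branch closes: c and ¬c both at v.
Every branch closes; the branch above is one of them.

Unsatisfiable (every branch closes)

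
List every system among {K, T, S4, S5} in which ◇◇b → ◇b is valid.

S4-tableau for the negation ¬(◇◇b → ◇b):
1. ¬(◇◇b → ◇b), 0
2. ◇◇b, 0
3. ¬◇b, 0
4. ¬b, 0
5. ◇b, 1
6. ¬b, 1
7. b, 2
8. ¬b, 2
Accessibility: 0R0, 0R1, 0R2, 1R1, 1R2, 2R2
Branch closes: b and ¬b both at 2.
Every branch closes (one shown): valid in S4, hence also in S5 (every theorem of S4 is a theorem of S5).
T-tableau for the negation ¬(◇◇b → ◇b):
1. ¬(◇◇b → ◇b), 0
2. ◇◇b, 0
3. ¬◇b, 0
4. ¬b, 0
5. ◇b, 1
6. ¬b, 1
7. b, 2
Accessibility: 0R0, 0R1, 1R1, 1R2, 2R2
Complete open branch: countermodel on a T-frame, so not valid in T, nor in K (the same frame is also a K-frame).

S4, S5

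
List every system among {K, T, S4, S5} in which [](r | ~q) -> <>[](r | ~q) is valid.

K-tableau for the negation ~([](r | ~q) -> <>[](r | ~q)):
1. ~([](r | ~q) -> <>[](r | ~q)), u
2. [](r | ~q), u   [~->-rule on 1]
3. ~<>[](r | ~q), u   [~->-rule on 1]
Complete open branch: countermodel on a K-frame, so not valid in K.
T-tableau for the negation ~([](r | ~q) -> <>[](r | ~q)):
1. ~([](r | ~q) -> <>[](r | ~q)), u
2. [](r | ~q), u   [~->-rule on 1]
3. ~<>[](r | ~q), u   [~->-rule on 1]
4. r | ~q, u   [[]-rule on 2 via uRu]
5. ~[](r | ~q), u   [~<>-rule on 3 via uRu]
6. ~q, u   [|-rule on 4 (branches; this branch)]
7. ~(r | ~q), v   [~[]-rule on 5: fresh world v, uRv]
8. ~r, v   [~|-rule on 7]
9. q, v   [~|-rule on 7]
10. r | ~q, v   [[]-rule on 2 via uRv]
11. ~[](r | ~q), v   [~<>-rule on 3 via uRv]
12. ~q, v   [|-rule on 10 (branches; this branch)]
Accessibility: uRu, uRv, vRv
Branch closes: q and ~q both at v.
Every branch closes (one shown): valid in T, hence also in S4, S5 (every theorem of T is a theorem of S4 and S5).

T, S4, S5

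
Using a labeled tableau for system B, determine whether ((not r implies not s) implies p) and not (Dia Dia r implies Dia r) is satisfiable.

Satisfiable (open branch found)

1. ((not r implies not s) implies p) and not (Dia Dia r implies Dia r), 0
2. (not r implies not s) implies p, 0   [and-rule on 1]
3. not (Dia Dia r implies Dia r), 0   [and-rule on 1]
4. Dia Dia r, 0   [neg-implies-rule on 3]
5. not Dia r, 0   [neg-implies-rule on 3]
6. not r, 0   [neg-Dia-rule on 5 via 0R0]
7. p, 0   [implies-rule on 2 (branches; this branch)]
8. Dia r, 1   [Dia-rule on 4: fresh world 1, 0R1]
9. not r, 1   [neg-Dia-rule on 5 via 0R1]
10. r, 2   [Dia-rule on 8: fresh world 2, 1R2]
Accessibility: 0R0, 0R1, 1R0, 1R1, 1R2, 2R1, 2R2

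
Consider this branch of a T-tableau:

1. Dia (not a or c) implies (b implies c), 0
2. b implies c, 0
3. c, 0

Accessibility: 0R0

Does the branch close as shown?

No atom appears with both signs at the same world.

Open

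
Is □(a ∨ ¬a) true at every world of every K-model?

Valid in K

Tableau for the negation ¬□(a ∨ ¬a):
1. ¬□(a ∨ ¬a), u
2. ¬(a ∨ ¬a), v   [¬□-rule on 1: fresh world v, uRv]
3. ¬a, v   [¬∨-rule on 2]
4. a, v   [¬∨-rule on 2]
Accessibility: uRv
Branch closes: a and ¬a both at v.
All branches of the negation close; one closing branch shown above.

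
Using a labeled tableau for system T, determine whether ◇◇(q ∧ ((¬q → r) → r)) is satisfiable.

Satisfiable (open branch found)

1. ◇◇(q ∧ ((¬q → r) → r)), u
2. ◇(q ∧ ((¬q → r) → r)), v   [◇-rule on 1: fresh world v, uRv]
3. q ∧ ((¬q → r) → r), w   [◇-rule on 2: fresh world w, vRw]
4. q, w   [∧-rule on 3]
5. (¬q → r) → r, w   [∧-rule on 3]
6. r, w   [→-rule on 5 (branches; this branch)]
Accessibility: uRu, uRv, vRv, vRw, wRw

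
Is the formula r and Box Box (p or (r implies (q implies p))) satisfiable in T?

Satisfiable (open branch found)

1. r and Box Box (p or (r implies (q implies p))), 0
2. r, 0
3. Box Box (p or (r implies (q implies p))), 0
4. Box (p or (r implies (q implies p))), 0
5. p or (r implies (q implies p)), 0
6. r implies (q implies p), 0
7. q implies p, 0
8. p, 0
Accessibility: 0R0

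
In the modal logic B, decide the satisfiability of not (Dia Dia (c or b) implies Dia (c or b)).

Yes, satisfiable

1. not (Dia Dia (c or b) implies Dia (c or b)), u
2. Dia Dia (c or b), u
3. not Dia (c or b), u
4. not (c or b), u
5. not c, u
6. not b, u
7. Dia (c or b), v
8. not (c or b), v
9. not c, v
10. not b, v
11. c or b, w
12. b, w
Accessibility: uRu, uRv, vRu, vRv, vRw, wRv, wRw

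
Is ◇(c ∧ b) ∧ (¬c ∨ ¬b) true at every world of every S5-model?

No, not valid

Tableau for the negation ¬(◇(c ∧ b) ∧ (¬c ∨ ¬b)):
1. ¬(◇(c ∧ b) ∧ (¬c ∨ ¬b)), u
2. ¬(¬c ∨ ¬b), u
3. c, u
4. b, u
Accessibility: uRu
The negation has an open branch (countermodel exists).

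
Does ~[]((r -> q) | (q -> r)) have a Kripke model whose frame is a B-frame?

1. ~[]((r -> q) | (q -> r)), u
2. ~((r -> q) | (q -> r)), v   [~[]-rule on 1: fresh world v, uRv]
3. ~(r -> q), v   [~|-rule on 2]
4. ~(q -> r), v   [~|-rule on 2]
5. r, v   [~->-rule on 3]
6. ~q, v   [~->-rule on 3]
7. q, v   [~->-rule on 4]
8. ~r, v   [~->-rule on 4]
Accessibility: uRu, uRv, vRu, vRv
Branch closes: q and ~q both at v.
Every branch closes; the branch above is one of them.

No, unsatisfiable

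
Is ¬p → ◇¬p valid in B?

Yes, valid

Tableau for the negation ¬(¬p → ◇¬p):
1. ¬(¬p → ◇¬p), w0
2. ¬p, w0
3. ¬◇¬p, w0
4. p, w0
Accessibility: w0Rw0
Branch closes: p and ¬p both at w0.
Every branch of the negation's tableau closes; the branch above is one of them.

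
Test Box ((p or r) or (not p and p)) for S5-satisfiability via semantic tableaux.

1. Box ((p or r) or (not p and p)), w0
2. (p or r) or (not p and p), w0
3. p or r, w0
4. r, w0
Accessibility: w0Rw0

Yes, satisfiable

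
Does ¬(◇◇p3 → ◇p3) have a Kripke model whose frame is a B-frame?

1. ¬(◇◇p3 → ◇p3), u
2. ◇◇p3, u
3. ¬◇p3, u
4. ¬p3, u
5. ◇p3, v
6. ¬p3, v
7. p3, w
Accessibility: uRu, uRv, vRu, vRv, vRw, wRv, wRw

Satisfiable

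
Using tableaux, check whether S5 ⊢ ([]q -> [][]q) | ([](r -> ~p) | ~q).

Tableau for the negation ~(([]q -> [][]q) | ([](r -> ~p) | ~q)):
1. ~(([]q -> [][]q) | ([](r -> ~p) | ~q)), w0
2. ~([]q -> [][]q), w0   [~|-rule on 1]
3. ~([](r -> ~p) | ~q), w0   [~|-rule on 1]
4. []q, w0   [~->-rule on 2]
5. ~[][]q, w0   [~->-rule on 2]
6. ~[](r -> ~p), w0   [~|-rule on 3]
7. q, w0   [~|-rule on 3]
8. ~[]q, w1   [~[]-rule on 5: fresh world w1, w0Rw1]
9. q, w1   [[]-rule on 4 via w0Rw1]
10. ~(r -> ~p), w2   [~[]-rule on 6: fresh world w2, w0Rw2]
11. r, w2   [~->-rule on 10]
12. p, w2   [~->-rule on 10]
13. q, w2   [[]-rule on 4 via w0Rw2]
14. ~q, w3   [~[]-rule on 8: fresh world w3, w1Rw3]
15. q, w3   [[]-rule on 4 via w0Rw3]
Accessibility: w0Rw0, w0Rw1, w0Rw2, w0Rw3, w1Rw0, w1Rw1, w1Rw2, w1Rw3, w2Rw0, w2Rw1, w2Rw2, w2Rw3, w3Rw0, w3Rw1, w3Rw2, w3Rw3
Branch closes: q and ~q both at w3.
All branches of the negation close; one closing branch shown above.

Yes, valid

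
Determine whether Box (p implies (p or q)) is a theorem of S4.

Valid in S4

Tableau for the negation not Box (p implies (p or q)):
1. not Box (p implies (p or q)), 0
2. not (p implies (p or q)), 1   [neg-Box-rule on 1: fresh world 1, 0R1]
3. p, 1   [neg-implies-rule on 2]
4. not (p or q), 1   [neg-implies-rule on 2]
5. not p, 1   [neg-or-rule on 4]
6. not q, 1   [neg-or-rule on 4]
Accessibility: 0R0, 0R1, 1R1
Branch closes: p and not p both at 1.
Every branch of the negation's tableau closes; the branch above is one of them.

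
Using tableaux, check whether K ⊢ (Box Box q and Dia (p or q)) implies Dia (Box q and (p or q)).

Tableau for the negation not ((Box Box q and Dia (p or q)) implies Dia (Box q and (p or q))):
1. not ((Box Box q and Dia (p or q)) implies Dia (Box q and (p or q))), u
2. Box Box q and Dia (p or q), u
3. not Dia (Box q and (p or q)), u
4. Box Box q, u
5. Dia (p or q), u
6. p or q, v
7. not (Box q and (p or q)), v
8. Box q, v
9. q, v
10. not Box q, v
11. not q, w
12. q, w
Accessibility: uRv, vRw
Branch closes: q and not q both at w.
All branches of the negation close; one closing branch shown above.

Valid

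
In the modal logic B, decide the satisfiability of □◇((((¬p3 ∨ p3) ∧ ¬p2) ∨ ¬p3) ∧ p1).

1. □◇((((¬p3 ∨ p3) ∧ ¬p2) ∨ ¬p3) ∧ p1), 0
2. ◇((((¬p3 ∨ p3) ∧ ¬p2) ∨ ¬p3) ∧ p1), 0   [□-rule on 1 via 0R0]
3. (((¬p3 ∨ p3) ∧ ¬p2) ∨ ¬p3) ∧ p1, 1   [◇-rule on 2: fresh world 1, 0R1]
4. ((¬p3 ∨ p3) ∧ ¬p2) ∨ ¬p3, 1   [∧-rule on 3]
5. p1, 1   [∧-rule on 3]
6. ◇((((¬p3 ∨ p3) ∧ ¬p2) ∨ ¬p3) ∧ p1), 1   [□-rule on 1 via 0R1]
7. ¬p3, 1   [∨-rule on 4 (branches; this branch)]
8. (((¬p3 ∨ p3) ∧ ¬p2) ∨ ¬p3) ∧ p1, 2   [◇-rule on 6: fresh world 2, 1R2]
9. ((¬p3 ∨ p3) ∧ ¬p2) ∨ ¬p3, 2   [∧-rule on 8]
10. p1, 2   [∧-rule on 8]
11. ¬p3, 2   [∨-rule on 9 (branches; this branch)]
Accessibility: 0R0, 0R1, 1R0, 1R1, 1R2, 2R1, 2R2

Satisfiable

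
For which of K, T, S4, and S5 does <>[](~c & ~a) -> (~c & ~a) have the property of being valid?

S5

S5-tableau for the negation ~(<>[](~c & ~a) -> (~c & ~a)):
1. ~(<>[](~c & ~a) -> (~c & ~a)), u
2. <>[](~c & ~a), u   [~->-rule on 1]
3. ~(~c & ~a), u   [~->-rule on 1]
4. a, u   [~&-rule on 3 (branches; this branch)]
5. [](~c & ~a), v   [<>-rule on 2: fresh world v, uRv]
6. ~c & ~a, u   [[]-rule on 5 via vRu]
7. ~c, u   [&-rule on 6]
8. ~a, u   [&-rule on 6]
Accessibility: uRu, uRv, vRu, vRv
Branch closes: a and ~a both at u.
Every branch closes (one shown): valid in S5.
S4-tableau for the negation ~(<>[](~c & ~a) -> (~c & ~a)):
1. ~(<>[](~c & ~a) -> (~c & ~a)), u
2. <>[](~c & ~a), u   [~->-rule on 1]
3. ~(~c & ~a), u   [~->-rule on 1]
4. a, u   [~&-rule on 3 (branches; this branch)]
5. [](~c & ~a), v   [<>-rule on 2: fresh world v, uRv]
6. ~c & ~a, v   [[]-rule on 5 via vRv]
7. ~c, v   [&-rule on 6]
8. ~a, v   [&-rule on 6]
Accessibility: uRu, uRv, vRv
Complete open branch: countermodel on an S4-frame, so not valid in S4, nor in K, T (the same frame is also a K-frame and a T-frame).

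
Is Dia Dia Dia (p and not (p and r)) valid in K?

No, not valid

Tableau for the negation not Dia Dia Dia (p and not (p and r)):
1. not Dia Dia Dia (p and not (p and r)), 0
The negation has an open branch (countermodel exists).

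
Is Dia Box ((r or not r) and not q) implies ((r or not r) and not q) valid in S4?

Not valid

Tableau for the negation not (Dia Box ((r or not r) and not q) implies ((r or not r) and not q)):
1. not (Dia Box ((r or not r) and not q) implies ((r or not r) and not q)), w0
2. Dia Box ((r or not r) and not q), w0
3. not ((r or not r) and not q), w0
4. q, w0
5. Box ((r or not r) and not q), w1
6. (r or not r) and not q, w1
7. r or not r, w1
8. not q, w1
9. not r, w1
Accessibility: w0Rw0, w0Rw1, w1Rw1
The negation has an open branch (countermodel exists).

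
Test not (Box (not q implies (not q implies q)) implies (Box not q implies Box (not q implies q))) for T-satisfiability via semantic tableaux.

1. not (Box (not q implies (not q implies q)) implies (Box not q implies Box (not q implies q))), w0
2. Box (not q implies (not q implies q)), w0
3. not (Box not q implies Box (not q implies q)), w0
4. Box not q, w0
5. not Box (not q implies q), w0
6. not q implies (not q implies q), w0
7. not q, w0
8. not q implies q, w0
9. q, w0
Accessibility: w0Rw0
Branch closes: q and not q both at w0.
Every branch closes; the branch above is one of them.

No, unsatisfiable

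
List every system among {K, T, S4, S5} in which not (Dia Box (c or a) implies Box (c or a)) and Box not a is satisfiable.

S5-tableau for the formula:
1. not (Dia Box (c or a) implies Box (c or a)) and Box not a, u
2. not (Dia Box (c or a) implies Box (c or a)), u   [and-rule on 1]
3. Box not a, u   [and-rule on 1]
4. Dia Box (c or a), u   [neg-implies-rule on 2]
5. not Box (c or a), u   [neg-implies-rule on 2]
6. not a, u   [Box-rule on 3 via uRu]
7. Box (c or a), v   [Dia-rule on 4: fresh world v, uRv]
8. not a, v   [Box-rule on 3 via uRv]
9. c or a, u   [Box-rule on 7 via vRu]
10. c or a, v   [Box-rule on 7 via vRv]
11. c, u   [or-rule on 9 (branches; this branch)]
12. c, v   [or-rule on 10 (branches; this branch)]
13. not (c or a), w   [neg-Box-rule on 5: fresh world w, uRw]
14. not c, w   [neg-or-rule on 13]
15. not a, w   [neg-or-rule on 13]
16. c or a, w   [Box-rule on 7 via vRw]
17. a, w   [or-rule on 16 (branches; this branch)]
Accessibility: uRu, uRv, uRw, vRu, vRv, vRw, wRu, wRv, wRw
Branch closes: a and not a both at w.
Every branch closes (one shown): unsatisfiable in S5.
S4-tableau for the formula:
1. not (Dia Box (c or a) implies Box (c or a)) and Box not a, u
2. not (Dia Box (c or a) implies Box (c or a)), u   [and-rule on 1]
3. Box not a, u   [and-rule on 1]
4. Dia Box (c or a), u   [neg-implies-rule on 2]
5. not Box (c or a), u   [neg-implies-rule on 2]
6. not a, u   [Box-rule on 3 via uRu]
7. Box (c or a), v   [Dia-rule on 4: fresh world v, uRv]
8. not a, v   [Box-rule on 3 via uRv]
9. c or a, v   [Box-rule on 7 via vRv]
10. c, v   [or-rule on 9 (branches; this branch)]
11. not (c or a), w   [neg-Box-rule on 5: fresh world w, uRw]
12. not c, w   [neg-or-rule on 11]
13. not a, w   [neg-or-rule on 11]
Accessibility: uRu, uRv, uRw, vRv, wRw
Complete open branch: satisfiable in S4, hence also in K, T (this S4-model is also a K-model and a T-model).

K, T, S4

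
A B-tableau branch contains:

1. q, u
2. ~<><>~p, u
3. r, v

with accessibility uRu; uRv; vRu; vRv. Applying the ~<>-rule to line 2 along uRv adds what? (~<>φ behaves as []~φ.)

~<>~p, v

~<>φ behaves as []~φ: propagate the negated body to each accessible world.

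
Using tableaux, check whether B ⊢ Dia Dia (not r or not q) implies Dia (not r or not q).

Tableau for the negation not (Dia Dia (not r or not q) implies Dia (not r or not q)):
1. not (Dia Dia (not r or not q) implies Dia (not r or not q)), u
2. Dia Dia (not r or not q), u
3. not Dia (not r or not q), u
4. not (not r or not q), u
5. r, u
6. q, u
7. Dia (not r or not q), v
8. not (not r or not q), v
9. r, v
10. q, v
11. not r or not q, w
12. not q, w
Accessibility: uRu, uRv, vRu, vRv, vRw, wRv, wRw
The negation has an open branch (countermodel exists).

No, not valid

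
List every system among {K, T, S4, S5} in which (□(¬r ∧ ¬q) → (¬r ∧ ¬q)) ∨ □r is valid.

T, S4, S5

T-tableau for the negation ¬((□(¬r ∧ ¬q) → (¬r ∧ ¬q)) ∨ □r):
1. ¬((□(¬r ∧ ¬q) → (¬r ∧ ¬q)) ∨ □r), u
2. ¬(□(¬r ∧ ¬q) → (¬r ∧ ¬q)), u   [¬∨-rule on 1]
3. ¬□r, u   [¬∨-rule on 1]
4. □(¬r ∧ ¬q), u   [¬→-rule on 2]
5. ¬(¬r ∧ ¬q), u   [¬→-rule on 2]
6. ¬r ∧ ¬q, u   [□-rule on 4 via uRu]
7. ¬r, u   [∧-rule on 6]
8. ¬q, u   [∧-rule on 6]
9. q, u   [¬∧-rule on 5 (branches; this branch)]
Accessibility: uRu
Branch closes: q and ¬q both at u.
Every branch closes (one shown): valid in T, hence also in S4, S5 (every theorem of T is a theorem of S4 and S5).
K-tableau for the negation ¬((□(¬r ∧ ¬q) → (¬r ∧ ¬q)) ∨ □r):
1. ¬((□(¬r ∧ ¬q) → (¬r ∧ ¬q)) ∨ □r), u
2. ¬(□(¬r ∧ ¬q) → (¬r ∧ ¬q)), u   [¬∨-rule on 1]
3. ¬□r, u   [¬∨-rule on 1]
4. □(¬r ∧ ¬q), u   [¬→-rule on 2]
5. ¬(¬r ∧ ¬q), u   [¬→-rule on 2]
6. q, u   [¬∧-rule on 5 (branches; this branch)]
7. ¬r, v   [¬□-rule on 3: fresh world v, uRv]
8. ¬r ∧ ¬q, v   [□-rule on 4 via uRv]
9. ¬q, v   [∧-rule on 8]
Accessibility: uRv
Complete open branch: countermodel on a K-frame, so not valid in K.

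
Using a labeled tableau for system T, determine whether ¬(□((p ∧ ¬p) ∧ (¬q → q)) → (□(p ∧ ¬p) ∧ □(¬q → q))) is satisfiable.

1. ¬(□((p ∧ ¬p) ∧ (¬q → q)) → (□(p ∧ ¬p) ∧ □(¬q → q))), u
2. □((p ∧ ¬p) ∧ (¬q → q)), u   [¬→-rule on 1]
3. ¬(□(p ∧ ¬p) ∧ □(¬q → q)), u   [¬→-rule on 1]
4. (p ∧ ¬p) ∧ (¬q → q), u   [□-rule on 2 via uRu]
5. p ∧ ¬p, u   [∧-rule on 4]
6. ¬q → q, u   [∧-rule on 4]
7. p, u   [∧-rule on 5]
8. ¬p, u   [∧-rule on 5]
Accessibility: uRu
Branch closes: p and ¬p both at u.
Every branch closes; the branch above is one of them.

No, unsatisfiable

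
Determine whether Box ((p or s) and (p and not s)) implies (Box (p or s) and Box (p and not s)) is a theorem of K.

Yes, valid

Tableau for the negation not (Box ((p or s) and (p and not s)) implies (Box (p or s) and Box (p and not s))):
1. not (Box ((p or s) and (p and not s)) implies (Box (p or s) and Box (p and not s))), u
2. Box ((p or s) and (p and not s)), u
3. not (Box (p or s) and Box (p and not s)), u
4. not Box (p and not s), u
5. not (p and not s), v
6. (p or s) and (p and not s), v
7. p or s, v
8. p and not s, v
9. p, v
10. not s, v
11. s, v
Accessibility: uRv
Branch closes: s and not s both at v.
Every branch of the negation's tableau closes; the branch above is one of them.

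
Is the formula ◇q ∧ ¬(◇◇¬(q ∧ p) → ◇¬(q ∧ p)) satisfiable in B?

Satisfiable (open branch found)

1. ◇q ∧ ¬(◇◇¬(q ∧ p) → ◇¬(q ∧ p)), u
2. ◇q, u
3. ¬(◇◇¬(q ∧ p) → ◇¬(q ∧ p)), u
4. ◇◇¬(q ∧ p), u
5. ¬◇¬(q ∧ p), u
6. q ∧ p, u
7. q, u
8. p, u
9. q, v
10. q ∧ p, v
11. p, v
12. ◇¬(q ∧ p), w
13. q ∧ p, w
14. q, w
15. p, w
16. ¬(q ∧ p), x
17. ¬p, x
Accessibility: uRu, uRv, uRw, vRu, vRv, wRu, wRw, wRx, xRw, xRx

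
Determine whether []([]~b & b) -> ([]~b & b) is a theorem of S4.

Valid in S4

Tableau for the negation ~([]([]~b & b) -> ([]~b & b)):
1. ~([]([]~b & b) -> ([]~b & b)), 0
2. []([]~b & b), 0
3. ~([]~b & b), 0
4. []~b & b, 0
5. []~b, 0
6. b, 0
7. ~b, 0
Accessibility: 0R0
Branch closes: b and ~b both at 0.
All branches of the negation close; one closing branch shown above.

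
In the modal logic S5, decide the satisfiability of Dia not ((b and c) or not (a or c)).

1. Dia not ((b and c) or not (a or c)), u
2. not ((b and c) or not (a or c)), v   [Dia-rule on 1: fresh world v, uRv]
3. not (b and c), v   [neg-or-rule on 2]
4. a or c, v   [neg-or-rule on 2]
5. not c, v   [neg-and-rule on 3 (branches; this branch)]
6. a, v   [or-rule on 4 (branches; this branch)]
Accessibility: uRu, uRv, vRu, vRv

Satisfiable (open branch found)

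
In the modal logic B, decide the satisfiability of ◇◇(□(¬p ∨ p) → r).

1. ◇◇(□(¬p ∨ p) → r), w0
2. ◇(□(¬p ∨ p) → r), w1
3. □(¬p ∨ p) → r, w2
4. r, w2
Accessibility: w0Rw0, w0Rw1, w1Rw0, w1Rw1, w1Rw2, w2Rw1, w2Rw2

Satisfiable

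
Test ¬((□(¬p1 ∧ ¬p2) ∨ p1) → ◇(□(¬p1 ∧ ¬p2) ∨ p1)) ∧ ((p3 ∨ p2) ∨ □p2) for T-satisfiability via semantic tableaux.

No, unsatisfiable

1. ¬((□(¬p1 ∧ ¬p2) ∨ p1) → ◇(□(¬p1 ∧ ¬p2) ∨ p1)) ∧ ((p3 ∨ p2) ∨ □p2), u
2. ¬((□(¬p1 ∧ ¬p2) ∨ p1) → ◇(□(¬p1 ∧ ¬p2) ∨ p1)), u
3. (p3 ∨ p2) ∨ □p2, u
4. □(¬p1 ∧ ¬p2) ∨ p1, u
5. ¬◇(□(¬p1 ∧ ¬p2) ∨ p1), u
6. ¬(□(¬p1 ∧ ¬p2) ∨ p1), u
7. ¬□(¬p1 ∧ ¬p2), u
8. ¬p1, u
9. p3 ∨ p2, u
10. □(¬p1 ∧ ¬p2), u
11. ¬p1 ∧ ¬p2, u
12. ¬p2, u
13. p3, u
14. ¬(¬p1 ∧ ¬p2), v
15. ¬(□(¬p1 ∧ ¬p2) ∨ p1), v
16. ¬□(¬p1 ∧ ¬p2), v
17. ¬p1, v
18. ¬p1 ∧ ¬p2, v
19. ¬p2, v
20. p2, v
Accessibility: uRu, uRv, vRv
Branch closes: p2 and ¬p2 both at v.
All branches of the tableau close; one closing branch shown above.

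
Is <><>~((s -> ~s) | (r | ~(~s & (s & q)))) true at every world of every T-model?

No, not valid

Tableau for the negation ~<><>~((s -> ~s) | (r | ~(~s & (s & q)))):
1. ~<><>~((s -> ~s) | (r | ~(~s & (s & q)))), w0
2. ~<>~((s -> ~s) | (r | ~(~s & (s & q)))), w0
3. (s -> ~s) | (r | ~(~s & (s & q))), w0
4. r | ~(~s & (s & q)), w0
5. ~(~s & (s & q)), w0
6. ~(s & q), w0
7. ~q, w0
Accessibility: w0Rw0
The negation has an open branch (countermodel exists).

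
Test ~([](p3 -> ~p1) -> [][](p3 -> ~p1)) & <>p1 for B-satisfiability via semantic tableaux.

1. ~([](p3 -> ~p1) -> [][](p3 -> ~p1)) & <>p1, 0
2. ~([](p3 -> ~p1) -> [][](p3 -> ~p1)), 0
3. <>p1, 0
4. [](p3 -> ~p1), 0
5. ~[][](p3 -> ~p1), 0
6. p3 -> ~p1, 0
7. ~p1, 0
8. p1, 1
9. p3 -> ~p1, 1
10. ~p3, 1
11. ~[](p3 -> ~p1), 2
12. p3 -> ~p1, 2
13. ~p1, 2
14. ~(p3 -> ~p1), 3
15. p3, 3
16. p1, 3
Accessibility: 0R0, 0R1, 0R2, 1R0, 1R1, 2R0, 2R2, 2R3, 3R2, 3R3

Satisfiable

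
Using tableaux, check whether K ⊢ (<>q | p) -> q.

Invalid (countermodel exists)

Tableau for the negation ~((<>q | p) -> q):
1. ~((<>q | p) -> q), 0
2. <>q | p, 0
3. ~q, 0
4. p, 0
The negation has an open branch (countermodel exists).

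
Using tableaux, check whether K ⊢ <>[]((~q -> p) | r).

Not valid

Tableau for the negation ~<>[]((~q -> p) | r):
1. ~<>[]((~q -> p) | r), u
The negation has an open branch (countermodel exists).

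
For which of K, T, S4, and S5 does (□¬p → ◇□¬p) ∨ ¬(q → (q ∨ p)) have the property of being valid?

T, S4, S5

T-tableau for the negation ¬((□¬p → ◇□¬p) ∨ ¬(q → (q ∨ p))):
1. ¬((□¬p → ◇□¬p) ∨ ¬(q → (q ∨ p))), u
2. ¬(□¬p → ◇□¬p), u   [¬∨-rule on 1]
3. q → (q ∨ p), u   [¬∨-rule on 1]
4. □¬p, u   [¬→-rule on 2]
5. ¬◇□¬p, u   [¬→-rule on 2]
6. ¬p, u   [□-rule on 4 via uRu]
7. ¬□¬p, u   [¬◇-rule on 5 via uRu]
8. q ∨ p, u   [→-rule on 3 (branches; this branch)]
9. q, u   [∨-rule on 8 (branches; this branch)]
10. p, v   [¬□-rule on 7: fresh world v, uRv]
11. ¬p, v   [□-rule on 4 via uRv]
Accessibility: uRu, uRv, vRv
Branch closes: p and ¬p both at v.
Every branch closes (one shown): valid in T, hence also in S4, S5 (every theorem of T is a theorem of S4 and S5).
K-tableau for the negation ¬((□¬p → ◇□¬p) ∨ ¬(q → (q ∨ p))):
1. ¬((□¬p → ◇□¬p) ∨ ¬(q → (q ∨ p))), u
2. ¬(□¬p → ◇□¬p), u   [¬∨-rule on 1]
3. q → (q ∨ p), u   [¬∨-rule on 1]
4. □¬p, u   [¬→-rule on 2]
5. ¬◇□¬p, u   [¬→-rule on 2]
6. q ∨ p, u   [→-rule on 3 (branches; this branch)]
7. p, u   [∨-rule on 6 (branches; this branch)]
Complete open branch: countermodel on a K-frame, so not valid in K.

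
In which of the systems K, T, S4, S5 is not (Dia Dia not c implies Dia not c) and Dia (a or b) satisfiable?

K, T

T-tableau for the formula:
1. not (Dia Dia not c implies Dia not c) and Dia (a or b), 0
2. not (Dia Dia not c implies Dia not c), 0
3. Dia (a or b), 0
4. Dia Dia not c, 0
5. not Dia not c, 0
6. c, 0
7. a or b, 1
8. c, 1
9. b, 1
10. Dia not c, 2
11. c, 2
12. not c, 3
Accessibility: 0R0, 0R1, 0R2, 1R1, 2R2, 2R3, 3R3
Complete open branch: satisfiable in T, hence also in K (this T-model is also a K-model).
S4-tableau for the formula:
1. not (Dia Dia not c implies Dia not c) and Dia (a or b), 0
2. not (Dia Dia not c implies Dia not c), 0
3. Dia (a or b), 0
4. Dia Dia not c, 0
5. not Dia not c, 0
6. c, 0
7. a or b, 1
8. c, 1
9. b, 1
10. Dia not c, 2
11. c, 2
12. not c, 3
13. c, 3
Accessibility: 0R0, 0R1, 0R2, 0R3, 1R1, 2R2, 2R3, 3R3
Branch closes: c and not c both at 3.
Every branch closes (one shown): unsatisfiable in S4, hence also in S5 (every S5-frame is an S4-frame).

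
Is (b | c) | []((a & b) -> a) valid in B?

Yes, valid

Tableau for the negation ~((b | c) | []((a & b) -> a)):
1. ~((b | c) | []((a & b) -> a)), w0
2. ~(b | c), w0   [~|-rule on 1]
3. ~[]((a & b) -> a), w0   [~|-rule on 1]
4. ~b, w0   [~|-rule on 2]
5. ~c, w0   [~|-rule on 2]
6. ~((a & b) -> a), w1   [~[]-rule on 3: fresh world w1, w0Rw1]
7. a & b, w1   [~->-rule on 6]
8. ~a, w1   [~->-rule on 6]
9. a, w1   [&-rule on 7]
10. b, w1   [&-rule on 7]
Accessibility: w0Rw0, w0Rw1, w1Rw0, w1Rw1
Branch closes: a and ~a both at w1.
Every branch of the negation's tableau closes; the branch above is one of them.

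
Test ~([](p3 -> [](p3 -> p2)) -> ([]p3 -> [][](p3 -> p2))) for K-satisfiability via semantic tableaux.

Unsatisfiable (every branch closes)

1. ~([](p3 -> [](p3 -> p2)) -> ([]p3 -> [][](p3 -> p2))), u
2. [](p3 -> [](p3 -> p2)), u
3. ~([]p3 -> [][](p3 -> p2)), u
4. []p3, u
5. ~[][](p3 -> p2), u
6. ~[](p3 -> p2), v
7. p3 -> [](p3 -> p2), v
8. p3, v
9. [](p3 -> p2), v
10. ~(p3 -> p2), w
11. p3, w
12. ~p2, w
13. p3 -> p2, w
14. p2, w
Accessibility: uRv, vRw
Branch closes: p2 and ~p2 both at w.
Every branch closes; the branch above is one of them.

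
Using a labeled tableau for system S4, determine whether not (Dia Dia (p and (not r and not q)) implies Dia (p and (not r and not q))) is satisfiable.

1. not (Dia Dia (p and (not r and not q)) implies Dia (p and (not r and not q))), w0
2. Dia Dia (p and (not r and not q)), w0
3. not Dia (p and (not r and not q)), w0
4. not (p and (not r and not q)), w0
5. not (not r and not q), w0
6. q, w0
7. Dia (p and (not r and not q)), w1
8. not (p and (not r and not q)), w1
9. not (not r and not q), w1
10. q, w1
11. p and (not r and not q), w2
12. p, w2
13. not r and not q, w2
14. not r, w2
15. not q, w2
16. not (p and (not r and not q)), w2
17. not (not r and not q), w2
18. q, w2
Accessibility: w0Rw0, w0Rw1, w0Rw2, w1Rw1, w1Rw2, w2Rw2
Branch closes: q and not q both at w2.
Every branch closes; the branch above is one of them.

No, unsatisfiable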